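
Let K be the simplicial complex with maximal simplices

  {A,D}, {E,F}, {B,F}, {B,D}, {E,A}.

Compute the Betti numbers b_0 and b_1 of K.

b_0 = 1, b_1 = 1.

Take the total order A < B < D < E < F on the vertex set. Then K (dimension 1) consists of the simplices:

  0-simplices (5): A, B, D, E, F
  1-simplices (5): AD, AE, BD, BF, EF

Hence C_0 ≅ Z^5, C_1 ≅ Z^5.

Boundary ∂_1: C_1 → C_0 is given by ∂[p,q] = [q] − [p]. For instance
  ∂BF = F − B.
The 5×5 boundary matrix has rank 4 and Smith normal form diag(1,1,1,1).

Reading off H_k = ker ∂_k / im ∂_{k+1}:

  H_0: rank C_0 − rank ∂_1 = 5 − 4 = 1, and the invariant factors of ∂_1 are all 1, so H_0 = Z.
  H_1: rank ker ∂_1 − rank ∂_2 = (5 − 4) − 0 = 1, and there is no ∂_2, so H_1 = Z.

Hence the Betti numbers are b_0 = 1, b_1 = 1.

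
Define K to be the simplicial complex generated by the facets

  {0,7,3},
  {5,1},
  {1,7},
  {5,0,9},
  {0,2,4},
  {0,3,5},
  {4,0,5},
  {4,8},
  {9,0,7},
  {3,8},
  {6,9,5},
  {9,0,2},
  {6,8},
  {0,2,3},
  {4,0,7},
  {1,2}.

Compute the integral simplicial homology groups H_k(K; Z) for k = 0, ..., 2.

Order the vertices as 0 < 1 < 2 < 3 < 4 < 5 < 6 < 7 < 8 < 9. Listing each simplex with vertices in this order, K has dimension 2 with simplices:

  0-simplices (10): [0], [1], [2], [3], [4], [5], [6], [7], [8], [9]
  1-simplices (23): [0,2], [0,3], [0,4], [0,5], [0,7], [0,9], [1,2], [1,5], [1,7], [2,3], [2,4], [2,9], [3,5], [3,7], [3,8], [4,5], [4,7], [4,8], [5,6], [5,9], [6,8], [6,9], [7,9]
  2-simplices (10): [0,2,3], [0,2,4], [0,2,9], [0,3,5], [0,3,7], [0,4,5], [0,4,7], [0,5,9], [0,7,9], [5,6,9]

giving chain groups C_0 ≅ Z^10, C_1 ≅ Z^23, C_2 ≅ Z^10.

The boundary map ∂_1: C_1 → C_0 maps an edge to its endpoints' difference, ∂[p,q] = q − p.
The resulting 10×23 matrix has rank 9, and its Smith normal form has invariant factors (1,1,1,1,1,1,1,1,1).

Boundary ∂_2: C_2 → C_1 maps a triangle to the signed sum of its edges. For instance
  ∂[0,4,5] = [4,5] − [0,5] + [0,4],
  ∂[5,6,9] = [6,9] − [5,9] + [5,6].
As a 23×10 matrix over Z this has rank 10, with invariant factors (1,1,1,1,1,1,1,1,1,1).

Now H_k = ker ∂_k / im ∂_{k+1}, so:

  H_0: rank C_0 − rank ∂_1 = 10 − 9 = 1, and the invariant factors of ∂_1 are all 1, so H_0 ≅ Z.
  H_1: rank ker ∂_1 − rank ∂_2 = (23 − 9) − 10 = 4, and the invariant factors of ∂_2 are all 1, so H_1 ≅ Z^4.
  H_2: rank ker ∂_2 − rank ∂_3 = (10 − 10) − 0 = 0, and there is no ∂_3, so H_2 ≅ 0.

H_0 ≅ Z,  H_1 ≅ Z^4,  H_2 = 0.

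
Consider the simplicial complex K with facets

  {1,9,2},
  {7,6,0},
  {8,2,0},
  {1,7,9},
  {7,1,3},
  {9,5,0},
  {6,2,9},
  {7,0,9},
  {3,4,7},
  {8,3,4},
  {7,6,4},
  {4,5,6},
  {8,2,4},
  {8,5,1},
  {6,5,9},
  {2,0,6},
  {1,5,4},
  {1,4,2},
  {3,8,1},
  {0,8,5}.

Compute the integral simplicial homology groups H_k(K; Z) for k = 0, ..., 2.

H_0 = Z,  H_1 = Z ⊕ Z/2,  H_2 = 0.

K has 10 vertices, 30 edges, 20 triangles.
rank ∂_0 = 0, rank ∂_1 = 9 ⇒ b_0 = 10 − 0 − 9 = 1; all invariant factors of ∂_1 are 1 so no torsion. So H_0 ≅ Z.
rank ∂_1 = 9, rank ∂_2 = 20 ⇒ b_1 = 30 − 9 − 20 = 1; ∂_2 has invariant factor(s) [2] giving torsion. So H_1 ≅ Z ⊕ Z/2.
rank ∂_2 = 20, rank ∂_3 = 0 ⇒ b_2 = 20 − 20 − 0 = 0. So H_2 ≅ 0.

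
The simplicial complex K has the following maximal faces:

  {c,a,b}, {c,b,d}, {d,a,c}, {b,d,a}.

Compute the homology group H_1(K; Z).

We work with the vertex ordering a < b < c < d. The simplices of K, each written with vertices in increasing order, are:

  0-simplices (4): a, b, c, d
  1-simplices (6): ab, ac, ad, bc, bd, cd
  2-simplices (4): abc, abd, acd, bcd

Hence C_0 ≅ Z^4, C_1 ≅ Z^6, C_2 ≅ Z^4.

Boundary ∂_1: C_1 → C_0 maps an edge to its endpoints' difference, ∂[p,q] = q − p. For instance
  ∂ad = d − a.
This gives a 4×6 integer matrix of rank 3; reducing to Smith normal form yields diagonal entries (1,1,1).

Boundary ∂_2: C_2 → C_1 acts by ∂[p,q,r] = [q,r] − [p,r] + [p,q]. For instance
  ∂abc = bc − ac + ab,
  ∂bcd = cd − bd + bc.
The 6×4 boundary matrix has rank 3 and Smith normal form diag(1,1,1).

Now H_k = ker ∂_k / im ∂_{k+1}, so:

  H_1: rank ker ∂_1 − rank ∂_2 = (6 − 3) − 3 = 0, and the invariant factors of ∂_2 are all 1, so H_1 ≅ 0.

H_1 ≅ 0.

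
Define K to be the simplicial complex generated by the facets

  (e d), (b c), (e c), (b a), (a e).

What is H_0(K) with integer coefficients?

H_0 ≅ Z.

Take the total order a < b < c < d < e on the vertex set. Then K (dimension 1) consists of the simplices:

  0-simplices (5): a, b, c, d, e
  1-simplices (5): ab, ae, bc, ce, de

giving chain groups C_0 ≅ Z^5, C_1 ≅ Z^5.

∂_1: C_1 → C_0 maps an edge to its endpoints' difference, ∂[p,q] = q − p. For instance
  ∂ae = e − a.
As a 5×5 matrix over Z this has rank 4, with invariant factors (1,1,1,1).

From H_k ≅ ker(∂_k) / im(∂_{k+1}) we obtain:

  H_0: rank C_0 − rank ∂_1 = 5 − 4 = 1, and the invariant factors of ∂_1 are all 1, so H_0 = Z.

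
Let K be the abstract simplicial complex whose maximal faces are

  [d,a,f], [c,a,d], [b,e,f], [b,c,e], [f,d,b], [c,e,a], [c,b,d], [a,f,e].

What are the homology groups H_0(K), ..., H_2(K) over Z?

H_0 = Z,  H_1 = 0,  H_2 = Z.

We work with the vertex ordering a < b < c < d < e < f. The simplices of K, each written with vertices in increasing order, are:

  0-simplices (6): a, b, c, d, e, f
  1-simplices (12): ac, ad, ae, af, bc, bd, be, bf, cd, ce, df, ef
  2-simplices (8): acd, ace, adf, aef, bcd, bce, bdf, bef

so the chain groups are C_0 ≅ Z^6, C_1 ≅ Z^12, C_2 ≅ Z^8.

∂_1: C_1 → C_0 is given by ∂[p,q] = [q] − [p].
As a 6×12 matrix over Z this has rank 5, with invariant factors (1,1,1,1,1).

The boundary map ∂_2: C_2 → C_1 sends each 2-simplex [p,q,r] to [q,r] − [p,r] + [p,q]. For instance
  ∂bdf = df − bf + bd,
  ∂acd = cd − ad + ac.
This gives a 12×8 integer matrix of rank 7; reducing to Smith normal form yields diagonal entries (1,1,1,1,1,1,1).

From H_k ≅ ker(∂_k) / im(∂_{k+1}) we obtain:

  H_0: rank C_0 − rank ∂_1 = 6 − 5 = 1, and the invariant factors of ∂_1 are all 1, so H_0 = Z.
  H_1: rank ker ∂_1 − rank ∂_2 = (12 − 5) − 7 = 0, and the invariant factors of ∂_2 are all 1, so H_1 = 0.
  H_2: rank ker ∂_2 − rank ∂_3 = (8 − 7) − 0 = 1, and there is no ∂_3, so H_2 = Z.

(K is a triangulation of the 2-sphere S^2.)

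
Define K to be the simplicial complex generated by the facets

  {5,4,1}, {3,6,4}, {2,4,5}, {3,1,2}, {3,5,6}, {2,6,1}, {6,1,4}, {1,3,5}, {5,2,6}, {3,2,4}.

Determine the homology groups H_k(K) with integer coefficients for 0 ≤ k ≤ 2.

H_0 = Z,  H_1 = Z_2,  H_2 = 0.

We work with the vertex ordering 1 < 2 < 3 < 4 < 5 < 6. The simplices of K, each written with vertices in increasing order, are:

  0-simplices (6): [1], [2], [3], [4], [5], [6]
  1-simplices (15): [1,2], [1,3], [1,4], [1,5], [1,6], [2,3], [2,4], [2,5], [2,6], [3,4], [3,5], [3,6], [4,5], [4,6], [5,6]
  2-simplices (10): [1,2,3], [1,2,6], [1,3,5], [1,4,5], [1,4,6], [2,3,4], [2,4,5], [2,5,6], [3,4,6], [3,5,6]

giving chain groups C_0 ≅ Z^6, C_1 ≅ Z^15, C_2 ≅ Z^10.

Boundary ∂_1: C_1 → C_0 sends each edge [p,q] (with p < q) to q − p. For instance
  ∂[2,3] = [3] − [2].
As a 6×15 matrix over Z this has rank 5, with invariant factors (1,1,1,1,1).

∂_2: C_2 → C_1 acts by ∂[p,q,r] = [q,r] − [p,r] + [p,q]. For instance
  ∂[1,4,6] = [4,6] − [1,6] + [1,4],
  ∂[3,4,6] = [4,6] − [3,6] + [3,4].
As a 15×10 matrix over Z this has rank 10, with invariant factors (1,1,1,1,1,1,1,1,1,2).

From H_k ≅ ker(∂_k) / im(∂_{k+1}) we obtain:

  H_0: rank C_0 − rank ∂_1 = 6 − 5 = 1, and the invariant factors of ∂_1 are all 1, so H_0 = Z.
  H_1: rank ker ∂_1 − rank ∂_2 = (15 − 5) − 10 = 0, and ∂_2 has invariant factor 2 > 1, so H_1 = Z_2.
  H_2: rank ker ∂_2 − rank ∂_3 = (10 − 10) − 0 = 0, and there is no ∂_3, so H_2 = 0.

(K is a triangulation of the real projective plane RP^2.)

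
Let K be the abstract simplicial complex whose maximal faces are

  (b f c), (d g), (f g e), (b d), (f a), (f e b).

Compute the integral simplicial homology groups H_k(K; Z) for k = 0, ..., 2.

We work with the vertex ordering a < b < c < d < e < f < g. The simplices of K, each written with vertices in increasing order, are:

  0-simplices (7): a, b, c, d, e, f, g
  1-simplices (10): af, bc, bd, be, bf, cf, dg, ef, eg, fg
  2-simplices (3): bcf, bef, efg

Hence C_0 ≅ Z^7, C_1 ≅ Z^10, C_2 ≅ Z^3.

The boundary map ∂_1: C_1 → C_0 is given by ∂[p,q] = [q] − [p]. For instance
  ∂af = f − a.
This gives a 7×10 integer matrix of rank 6; reducing to Smith normal form yields diagonal entries (1,1,1,1,1,1).

∂_2: C_2 → C_1 acts by ∂[p,q,r] = [q,r] − [p,r] + [p,q]. For instance
  ∂bef = ef − bf + be,
  ∂bcf = cf − bf + bc.
This gives a 10×3 integer matrix of rank 3; reducing to Smith normal form yields diagonal entries (1,1,1).

Reading off H_k = ker ∂_k / im ∂_{k+1}:

  H_0: rank C_0 − rank ∂_1 = 7 − 6 = 1, and the invariant factors of ∂_1 are all 1, so H_0 = Z.
  H_1: rank ker ∂_1 − rank ∂_2 = (10 − 6) − 3 = 1, and the invariant factors of ∂_2 are all 1, so H_1 = Z.
  H_2: rank ker ∂_2 − rank ∂_3 = (3 − 3) − 0 = 0, and there is no ∂_3, so H_2 = 0.

H_0 = Z,  H_1 = Z,  H_2 = 0.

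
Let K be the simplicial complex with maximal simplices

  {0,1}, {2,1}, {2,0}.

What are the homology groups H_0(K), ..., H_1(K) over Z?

Fix the vertex order 0 < 1 < 2 and write every simplex with vertices in increasing order. Then dim K = 1 and the simplices of K are:

  0-simplices (3): [0], [1], [2]
  1-simplices (3): [0,1], [0,2], [1,2]

Hence C_0 ≅ Z^3, C_1 ≅ Z^3.

Boundary ∂_1: C_1 → C_0 sends each edge [p,q] (with p < q) to q − p.
The 3×3 boundary matrix has rank 2 and Smith normal form diag(1,1).

Computing H_k = (kernel of ∂_k) / (image of ∂_{k+1}):

  H_0: rank C_0 − rank ∂_1 = 3 − 2 = 1, and the invariant factors of ∂_1 are all 1, so H_0 ≅ Z.
  H_1: rank ker ∂_1 − rank ∂_2 = (3 − 2) − 0 = 1, and there is no ∂_2, so H_1 ≅ Z.

H_0 = Z,  H_1 = Z.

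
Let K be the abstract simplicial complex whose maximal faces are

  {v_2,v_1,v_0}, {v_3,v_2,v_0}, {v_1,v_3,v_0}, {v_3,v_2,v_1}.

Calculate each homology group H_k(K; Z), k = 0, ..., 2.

Order the vertices as v_0 < v_1 < v_2 < v_3. Listing each simplex with vertices in this order, K has dimension 2 with simplices:

  0-simplices (4): [v_0], [v_1], [v_2], [v_3]
  1-simplices (6): [v_0,v_1], [v_0,v_2], [v_0,v_3], [v_1,v_2], [v_1,v_3], [v_2,v_3]
  2-simplices (4): [v_0,v_1,v_2], [v_0,v_1,v_3], [v_0,v_2,v_3], [v_1,v_2,v_3]

Hence C_0 ≅ Z^4, C_1 ≅ Z^6, C_2 ≅ Z^4.

The boundary map ∂_1: C_1 → C_0 sends each edge [p,q] (with p < q) to q − p.
The 4×6 boundary matrix has rank 3 and Smith normal form diag(1,1,1).

The boundary map ∂_2: C_2 → C_1 acts by ∂[p,q,r] = [q,r] − [p,r] + [p,q]. For instance
  ∂[v_0,v_1,v_3] = [v_1,v_3] − [v_0,v_3] + [v_0,v_1],
  ∂[v_0,v_1,v_2] = [v_1,v_2] − [v_0,v_2] + [v_0,v_1].
This gives a 6×4 integer matrix of rank 3; reducing to Smith normal form yields diagonal entries (1,1,1).

Computing H_k = (kernel of ∂_k) / (image of ∂_{k+1}):

  H_0: rank C_0 − rank ∂_1 = 4 − 3 = 1, and the invariant factors of ∂_1 are all 1, so H_0 = Z.
  H_1: rank ker ∂_1 − rank ∂_2 = (6 − 3) − 3 = 0, and the invariant factors of ∂_2 are all 1, so H_1 = 0.
  H_2: rank ker ∂_2 − rank ∂_3 = (4 − 3) − 0 = 1, and there is no ∂_3, so H_2 = Z.

(K is a triangulation of the 2-sphere S^2.)

H_0 ≅ Z,  H_1 = 0,  H_2 ≅ Z.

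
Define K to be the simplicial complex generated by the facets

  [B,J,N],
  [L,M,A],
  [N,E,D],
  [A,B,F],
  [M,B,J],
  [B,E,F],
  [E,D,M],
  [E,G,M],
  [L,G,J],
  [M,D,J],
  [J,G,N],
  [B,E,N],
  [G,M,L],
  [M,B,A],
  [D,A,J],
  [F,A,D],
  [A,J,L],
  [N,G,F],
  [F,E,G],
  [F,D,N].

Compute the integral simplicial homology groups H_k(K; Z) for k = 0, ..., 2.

H_0 ≅ Z,  H_1 ≅ Z ⊕ Z/2,  H_2 = 0.

Fix the vertex order A < B < D < E < F < G < J < L < M < N and write every simplex with vertices in increasing order. Then dim K = 2 and the simplices of K are:

  0-simplices (10): A, B, D, E, F, G, J, L, M, N
  1-simplices (30): AB, AD, AF, AJ, AL, AM, BE, BF, BJ, BM, BN, DE, DF, DJ, DM, DN, EF, EG, EM, EN, FG, FN, GJ, GL, GM, GN, JL, JM, JN, LM
  2-simplices (20): ABF, ABM, ADF, ADJ, AJL, ALM, BEF, BEN, BJM, BJN, DEM, DEN, DFN, DJM, EFG, EGM, FGN, GJL, GJN, GLM

giving chain groups C_0 ≅ Z^10, C_1 ≅ Z^30, C_2 ≅ Z^20.

Boundary ∂_1: C_1 → C_0 maps an edge to its endpoints' difference, ∂[p,q] = q − p.
The 10×30 boundary matrix has rank 9 and Smith normal form diag(1,1,1,1,1,1,1,1,1).

∂_2: C_2 → C_1 acts by ∂[p,q,r] = [q,r] − [p,r] + [p,q]. For instance
  ∂ALM = LM − AM + AL,
  ∂BEF = EF − BF + BE.
As a 30×20 matrix over Z this has rank 20, with invariant factors (1,1,1,1,1,1,1,1,1,1,1,1,1,1,1,1,1,1,1,2).

From H_k ≅ ker(∂_k) / im(∂_{k+1}) we obtain:

  H_0: rank C_0 − rank ∂_1 = 10 − 9 = 1, and the invariant factors of ∂_1 are all 1, so H_0 = Z.
  H_1: rank ker ∂_1 − rank ∂_2 = (30 − 9) − 20 = 1, and ∂_2 has invariant factor 2 > 1, so H_1 = Z ⊕ Z/2.
  H_2: rank ker ∂_2 − rank ∂_3 = (20 − 20) − 0 = 0, and there is no ∂_3, so H_2 = 0.

As a check, the Euler characteristic is 10 − 30 + 20 = 0, which agrees with 1 − 1 + 0 = 0.
(K is a triangulation of the Klein bottle.)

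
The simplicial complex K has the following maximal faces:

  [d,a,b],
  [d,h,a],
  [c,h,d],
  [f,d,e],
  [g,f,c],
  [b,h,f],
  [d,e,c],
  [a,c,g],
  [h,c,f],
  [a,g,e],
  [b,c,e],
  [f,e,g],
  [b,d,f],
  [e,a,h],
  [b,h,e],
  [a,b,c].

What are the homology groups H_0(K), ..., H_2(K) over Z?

K has 8 vertices, 24 edges, 16 triangles.
rank ∂_0 = 0, rank ∂_1 = 7 ⇒ b_0 = 8 − 0 − 7 = 1; all invariant factors of ∂_1 are 1 so no torsion. So H_0 ≅ Z.
rank ∂_1 = 7, rank ∂_2 = 15 ⇒ b_1 = 24 − 7 − 15 = 2; all invariant factors of ∂_2 are 1 so no torsion. So H_1 ≅ Z^2.
rank ∂_2 = 15, rank ∂_3 = 0 ⇒ b_2 = 16 − 15 − 0 = 1. So H_2 ≅ Z.

H_0 = Z,  H_1 = Z^2,  H_2 = Z.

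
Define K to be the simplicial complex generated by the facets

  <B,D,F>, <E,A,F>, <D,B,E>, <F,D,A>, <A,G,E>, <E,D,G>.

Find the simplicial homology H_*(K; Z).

Fix the vertex order A < B < D < E < F < G and write every simplex with vertices in increasing order. Then dim K = 2 and the simplices of K are:

  0-simplices (6): A, B, D, E, F, G
  1-simplices (12): AD, AE, AF, AG, BD, BE, BF, DE, DF, DG, EF, EG
  2-simplices (6): ADF, AEF, AEG, BDE, BDF, DEG

so the chain groups are C_0 ≅ Z^6, C_1 ≅ Z^12, C_2 ≅ Z^6.

Boundary ∂_1: C_1 → C_0 sends each edge [p,q] (with p < q) to q − p.
This gives a 6×12 integer matrix of rank 5; reducing to Smith normal form yields diagonal entries (1,1,1,1,1).

The boundary map ∂_2: C_2 → C_1 sends each 2-simplex [p,q,r] to [q,r] − [p,r] + [p,q]. For instance
  ∂ADF = DF − AF + AD,
  ∂BDF = DF − BF + BD.
This gives a 12×6 integer matrix of rank 6; reducing to Smith normal form yields diagonal entries (1,1,1,1,1,1).

Reading off H_k = ker ∂_k / im ∂_{k+1}:

  H_0: rank C_0 − rank ∂_1 = 6 − 5 = 1, and the invariant factors of ∂_1 are all 1, so H_0 = Z.
  H_1: rank ker ∂_1 − rank ∂_2 = (12 − 5) − 6 = 1, and the invariant factors of ∂_2 are all 1, so H_1 = Z.
  H_2: rank ker ∂_2 − rank ∂_3 = (6 − 6) − 0 = 0, and there is no ∂_3, so H_2 = 0.

H_0 = Z,  H_1 = Z,  H_2 = 0.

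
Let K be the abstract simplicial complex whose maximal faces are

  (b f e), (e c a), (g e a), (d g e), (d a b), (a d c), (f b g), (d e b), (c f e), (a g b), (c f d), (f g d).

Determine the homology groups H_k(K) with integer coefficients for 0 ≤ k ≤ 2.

We work with the vertex ordering a < b < c < d < e < f < g. The simplices of K, each written with vertices in increasing order, are:

  0-simplices (7): a, b, c, d, e, f, g
  1-simplices (18): ab, ac, ad, ae, ag, bd, be, bf, bg, cd, ce, cf, de, df, dg, ef, eg, fg
  2-simplices (12): abd, abg, acd, ace, aeg, bde, bef, bfg, cdf, cef, deg, dfg

Hence C_0 ≅ Z^7, C_1 ≅ Z^18, C_2 ≅ Z^12.

The boundary map ∂_1: C_1 → C_0 is given by ∂[p,q] = [q] − [p].
The 7×18 boundary matrix has rank 6 and Smith normal form diag(1,1,1,1,1,1).

The boundary map ∂_2: C_2 → C_1 acts by ∂[p,q,r] = [q,r] − [p,r] + [p,q]. For instance
  ∂ace = ce − ae + ac,
  ∂acd = cd − ad + ac.
This gives a 18×12 integer matrix of rank 12; reducing to Smith normal form yields diagonal entries (1,1,1,1,1,1,1,1,1,1,1,2).

From H_k ≅ ker(∂_k) / im(∂_{k+1}) we obtain:

  H_0: rank C_0 − rank ∂_1 = 7 − 6 = 1, and the invariant factors of ∂_1 are all 1, so H_0 = Z.
  H_1: rank ker ∂_1 − rank ∂_2 = (18 − 6) − 12 = 0, and ∂_2 has invariant factor 2 > 1, so H_1 = Z/2Z.
  H_2: rank ker ∂_2 − rank ∂_3 = (12 − 12) − 0 = 0, and there is no ∂_3, so H_2 = 0.

As a check, the Euler characteristic is 7 − 18 + 12 = 1, which agrees with 1 − 0 + 0 = 1.

H_0 = Z,  H_1 = Z/2Z,  H_2 = 0.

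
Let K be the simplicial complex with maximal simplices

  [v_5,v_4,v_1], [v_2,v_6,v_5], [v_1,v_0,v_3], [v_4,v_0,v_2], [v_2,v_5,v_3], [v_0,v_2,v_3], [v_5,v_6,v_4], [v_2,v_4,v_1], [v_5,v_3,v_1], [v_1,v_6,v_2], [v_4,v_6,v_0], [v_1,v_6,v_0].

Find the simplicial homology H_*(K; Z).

Take the total order v_0 < v_1 < v_2 < v_3 < v_4 < v_5 < v_6 on the vertex set. Then K (dimension 2) consists of the simplices:

  0-simplices (7): [v_0], [v_1], [v_2], [v_3], [v_4], [v_5], [v_6]
  1-simplices (18): (18 of them)
  2-simplices (12): (12 of them)

giving chain groups C_0 ≅ Z^7, C_1 ≅ Z^18, C_2 ≅ Z^12.

The boundary map ∂_1: C_1 → C_0 sends each edge [p,q] (with p < q) to q − p. For instance
  ∂[v_0,v_3] = [v_3] − [v_0].
The resulting 7×18 matrix has rank 6, and its Smith normal form has invariant factors (1,1,1,1,1,1).

The boundary map ∂_2: C_2 → C_1 maps a triangle to the signed sum of its edges. For instance
  ∂[v_1,v_2,v_4] = [v_2,v_4] − [v_1,v_4] + [v_1,v_2],
  ∂[v_2,v_5,v_6] = [v_5,v_6] − [v_2,v_6] + [v_2,v_5].
The 18×12 boundary matrix has rank 12 and Smith normal form diag(1,1,1,1,1,1,1,1,1,1,1,2).

Now H_k = ker ∂_k / im ∂_{k+1}, so:

  H_0: rank C_0 − rank ∂_1 = 7 − 6 = 1, and the invariant factors of ∂_1 are all 1, so H_0 = Z.
  H_1: rank ker ∂_1 − rank ∂_2 = (18 − 6) − 12 = 0, and ∂_2 has invariant factor 2 > 1, so H_1 = Z/2Z.
  H_2: rank ker ∂_2 − rank ∂_3 = (12 − 12) − 0 = 0, and there is no ∂_3, so H_2 = 0.

As a check, the Euler characteristic is 7 − 18 + 12 = 1, which agrees with 1 − 0 + 0 = 1.

H_0 = Z,  H_1 = Z/2Z,  H_2 = 0.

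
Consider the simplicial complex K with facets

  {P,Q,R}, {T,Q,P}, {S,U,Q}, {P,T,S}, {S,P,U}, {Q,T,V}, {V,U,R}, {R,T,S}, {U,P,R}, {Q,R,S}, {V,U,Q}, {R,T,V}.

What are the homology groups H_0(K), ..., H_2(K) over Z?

Take the total order P < Q < R < S < T < U < V on the vertex set. Then K (dimension 2) consists of the simplices:

  0-simplices (7): P, Q, R, S, T, U, V
  1-simplices (18): PQ, PR, PS, PT, PU, QR, QS, QT, QU, QV, RS, RT, RU, RV, ST, SU, TV, UV
  2-simplices (12): PQR, PQT, PRU, PST, PSU, QRS, QSU, QTV, QUV, RST, RTV, RUV

giving chain groups C_0 ≅ Z^7, C_1 ≅ Z^18, C_2 ≅ Z^12.

Boundary ∂_1: C_1 → C_0 is given by ∂[p,q] = [q] − [p]. For instance
  ∂RV = V − R.
This gives a 7×18 integer matrix of rank 6; reducing to Smith normal form yields diagonal entries (1,1,1,1,1,1).

Boundary ∂_2: C_2 → C_1 acts by ∂[p,q,r] = [q,r] − [p,r] + [p,q]. For instance
  ∂RTV = TV − RV + RT,
  ∂QUV = UV − QV + QU.
As a 18×12 matrix over Z this has rank 12, with invariant factors (1,1,1,1,1,1,1,1,1,1,1,2).

From H_k ≅ ker(∂_k) / im(∂_{k+1}) we obtain:

  H_0: rank C_0 − rank ∂_1 = 7 − 6 = 1, and the invariant factors of ∂_1 are all 1, so H_0 = Z.
  H_1: rank ker ∂_1 − rank ∂_2 = (18 − 6) − 12 = 0, and ∂_2 has invariant factor 2 > 1, so H_1 = Z_2.
  H_2: rank ker ∂_2 − rank ∂_3 = (12 − 12) − 0 = 0, and there is no ∂_3, so H_2 = 0.

H_0 = Z,  H_1 = Z_2,  H_2 = 0.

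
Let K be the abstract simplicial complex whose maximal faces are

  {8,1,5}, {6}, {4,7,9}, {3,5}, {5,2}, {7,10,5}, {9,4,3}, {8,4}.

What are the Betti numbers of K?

Take the total order 1 < 2 < 3 < 4 < 5 < 6 < 7 < 8 < 9 < 10 on the vertex set. Then K (dimension 2) consists of the simplices:

  0-simplices (10): [1], [2], [3], [4], [5], [6], [7], [8], [9], [10]
  1-simplices (14): [1,5], [1,8], [2,5], [3,4], [3,5], [3,9], [4,7], [4,8], [4,9], [5,7], [5,8], [5,10], [7,9], [7,10]
  2-simplices (4): [1,5,8], [3,4,9], [4,7,9], [5,7,10]

so the chain groups are C_0 ≅ Z^10, C_1 ≅ Z^14, C_2 ≅ Z^4.

∂_1: C_1 → C_0 sends each edge [p,q] (with p < q) to q − p. For instance
  ∂[5,10] = [10] − [5].
As a 10×14 matrix over Z this has rank 8, with invariant factors (1,1,1,1,1,1,1,1).

Boundary ∂_2: C_2 → C_1 acts by ∂[p,q,r] = [q,r] − [p,r] + [p,q]. For instance
  ∂[1,5,8] = [5,8] − [1,8] + [1,5],
  ∂[4,7,9] = [7,9] − [4,9] + [4,7].
The resulting 14×4 matrix has rank 4, and its Smith normal form has invariant factors (1,1,1,1).

Reading off H_k = ker ∂_k / im ∂_{k+1}:

  H_0: rank C_0 − rank ∂_1 = 10 − 8 = 2, and the invariant factors of ∂_1 are all 1, so H_0 = Z^2.
  H_1: rank ker ∂_1 − rank ∂_2 = (14 − 8) − 4 = 2, and the invariant factors of ∂_2 are all 1, so H_1 = Z^2.
  H_2: rank ker ∂_2 − rank ∂_3 = (4 − 4) − 0 = 0, and there is no ∂_3, so H_2 = 0.

As a check, the Euler characteristic is 10 − 14 + 4 = 0, which agrees with 2 − 2 + 0 = 0.

Hence the Betti numbers are b_0 = 2, b_1 = 2, b_2 = 0.

b_0 = 2, b_1 = 2, b_2 = 0.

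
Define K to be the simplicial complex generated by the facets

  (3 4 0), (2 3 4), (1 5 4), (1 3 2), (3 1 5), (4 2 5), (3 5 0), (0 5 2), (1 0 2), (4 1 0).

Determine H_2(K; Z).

H_2 ≅ 0.

We work with the vertex ordering 0 < 1 < 2 < 3 < 4 < 5. The simplices of K, each written with vertices in increasing order, are:

  0-simplices (6): [0], [1], [2], [3], [4], [5]
  1-simplices (15): [0,1], [0,2], [0,3], [0,4], [0,5], [1,2], [1,3], [1,4], [1,5], [2,3], [2,4], [2,5], [3,4], [3,5], [4,5]
  2-simplices (10): [0,1,2], [0,1,4], [0,2,5], [0,3,4], [0,3,5], [1,2,3], [1,3,5], [1,4,5], [2,3,4], [2,4,5]

so the chain groups are C_0 ≅ Z^6, C_1 ≅ Z^15, C_2 ≅ Z^10.

The boundary map ∂_1: C_1 → C_0 is given by ∂[p,q] = [q] − [p].
This gives a 6×15 integer matrix of rank 5; reducing to Smith normal form yields diagonal entries (1,1,1,1,1).

Boundary ∂_2: C_2 → C_1 maps a triangle to the signed sum of its edges. For instance
  ∂[2,4,5] = [4,5] − [2,5] + [2,4],
  ∂[1,2,3] = [2,3] − [1,3] + [1,2].
This gives a 15×10 integer matrix of rank 10; reducing to Smith normal form yields diagonal entries (1,1,1,1,1,1,1,1,1,2).

Computing H_k = (kernel of ∂_k) / (image of ∂_{k+1}):

  H_2: rank ker ∂_2 − rank ∂_3 = (10 − 10) − 0 = 0, and there is no ∂_3, so H_2 ≅ 0.

(K is a triangulation of the real projective plane RP^2.)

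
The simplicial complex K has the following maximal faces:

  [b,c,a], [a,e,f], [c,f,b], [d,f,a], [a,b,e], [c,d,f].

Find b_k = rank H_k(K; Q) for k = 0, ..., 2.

b_0 = 1, b_1 = 1, b_2 = 0.

Fix the vertex order a < b < c < d < e < f and write every simplex with vertices in increasing order. Then dim K = 2 and the simplices of K are:

  0-simplices (6): a, b, c, d, e, f
  1-simplices (12): ab, ac, ad, ae, af, bc, be, bf, cd, cf, df, ef
  2-simplices (6): abc, abe, adf, aef, bcf, cdf

Hence C_0 ≅ Z^6, C_1 ≅ Z^12, C_2 ≅ Z^6.

∂_1: C_1 → C_0 sends each edge [p,q] (with p < q) to q − p.
The 6×12 boundary matrix has rank 5 and Smith normal form diag(1,1,1,1,1).

The boundary map ∂_2: C_2 → C_1 sends each 2-simplex [p,q,r] to [q,r] − [p,r] + [p,q]. For instance
  ∂bcf = cf − bf + bc,
  ∂aef = ef − af + ae.
The resulting 12×6 matrix has rank 6, and its Smith normal form has invariant factors (1,1,1,1,1,1).

Now H_k = ker ∂_k / im ∂_{k+1}, so:

  H_0: rank C_0 − rank ∂_1 = 6 − 5 = 1, and the invariant factors of ∂_1 are all 1, so H_0 ≅ Z.
  H_1: rank ker ∂_1 − rank ∂_2 = (12 − 5) − 6 = 1, and the invariant factors of ∂_2 are all 1, so H_1 ≅ Z.
  H_2: rank ker ∂_2 − rank ∂_3 = (6 − 6) − 0 = 0, and there is no ∂_3, so H_2 ≅ 0.

(K is a triangulation of the cylinder S^1 x I.)

Hence the Betti numbers are b_0 = 1, b_1 = 1, b_2 = 0.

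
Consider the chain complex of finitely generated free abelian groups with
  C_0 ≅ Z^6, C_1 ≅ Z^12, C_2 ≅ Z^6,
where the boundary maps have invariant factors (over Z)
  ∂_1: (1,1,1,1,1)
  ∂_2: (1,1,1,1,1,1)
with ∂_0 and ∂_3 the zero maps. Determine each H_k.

H_0: b_0 = 6 − 0 − 5 = 1; torsion from ∂_1 factors > 1: none. So H_0 ≅ Z.
H_1: b_1 = 12 − 5 − 6 = 1; torsion from ∂_2 factors > 1: none. So H_1 ≅ Z.
H_2: b_2 = 6 − 6 − 0 = 0; torsion from ∂_3 factors > 1: none. So H_2 ≅ 0.

H_0 ≅ Z,  H_1 ≅ Z,  H_2 = 0.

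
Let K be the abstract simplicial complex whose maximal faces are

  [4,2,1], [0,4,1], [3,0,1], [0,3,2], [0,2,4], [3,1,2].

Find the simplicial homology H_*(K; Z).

H_0 = Z,  H_1 = 0,  H_2 = Z.

Fix the vertex order 0 < 1 < 2 < 3 < 4 and write every simplex with vertices in increasing order. Then dim K = 2 and the simplices of K are:

  0-simplices (5): [0], [1], [2], [3], [4]
  1-simplices (9): [0,1], [0,2], [0,3], [0,4], [1,2], [1,3], [1,4], [2,3], [2,4]
  2-simplices (6): [0,1,3], [0,1,4], [0,2,3], [0,2,4], [1,2,3], [1,2,4]

Hence C_0 ≅ Z^5, C_1 ≅ Z^9, C_2 ≅ Z^6.

Boundary ∂_1: C_1 → C_0 is given by ∂[p,q] = [q] − [p]. For instance
  ∂[0,3] = [3] − [0].
This gives a 5×9 integer matrix of rank 4; reducing to Smith normal form yields diagonal entries (1,1,1,1).

Boundary ∂_2: C_2 → C_1 acts by ∂[p,q,r] = [q,r] − [p,r] + [p,q]. For instance
  ∂[0,2,4] = [2,4] − [0,4] + [0,2],
  ∂[1,2,3] = [2,3] − [1,3] + [1,2].
This gives a 9×6 integer matrix of rank 5; reducing to Smith normal form yields diagonal entries (1,1,1,1,1).

From H_k ≅ ker(∂_k) / im(∂_{k+1}) we obtain:

  H_0: rank C_0 − rank ∂_1 = 5 − 4 = 1, and the invariant factors of ∂_1 are all 1, so H_0 = Z.
  H_1: rank ker ∂_1 − rank ∂_2 = (9 − 4) − 5 = 0, and the invariant factors of ∂_2 are all 1, so H_1 = 0.
  H_2: rank ker ∂_2 − rank ∂_3 = (6 − 5) − 0 = 1, and there is no ∂_3, so H_2 = Z.

(K is a triangulation of the 2-sphere S^2.)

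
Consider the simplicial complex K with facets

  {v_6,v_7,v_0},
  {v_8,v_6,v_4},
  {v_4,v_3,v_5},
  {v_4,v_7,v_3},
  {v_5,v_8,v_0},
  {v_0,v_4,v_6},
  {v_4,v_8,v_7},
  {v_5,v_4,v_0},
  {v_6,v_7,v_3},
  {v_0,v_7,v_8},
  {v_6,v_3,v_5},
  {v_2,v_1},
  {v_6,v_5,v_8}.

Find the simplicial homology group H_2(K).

Take the total order v_0 < v_1 < v_2 < v_3 < v_4 < v_5 < v_6 < v_7 < v_8 on the vertex set. Then K (dimension 2) consists of the simplices:

  0-simplices (9): [v_0], [v_1], [v_2], [v_3], [v_4], [v_5], [v_6], [v_7], [v_8]
  1-simplices (19): (19 of them)
  2-simplices (12): (12 of them)

so the chain groups are C_0 ≅ Z^9, C_1 ≅ Z^19, C_2 ≅ Z^12.

∂_1: C_1 → C_0 maps an edge to its endpoints' difference, ∂[p,q] = q − p.
This gives a 9×19 integer matrix of rank 7; reducing to Smith normal form yields diagonal entries (1,1,1,1,1,1,1).

∂_2: C_2 → C_1 acts by ∂[p,q,r] = [q,r] − [p,r] + [p,q]. For instance
  ∂[v_3,v_4,v_5] = [v_4,v_5] − [v_3,v_5] + [v_3,v_4],
  ∂[v_3,v_4,v_7] = [v_4,v_7] − [v_3,v_7] + [v_3,v_4].
As a 19×12 matrix over Z this has rank 12, with invariant factors (1,1,1,1,1,1,1,1,1,1,1,2).

From H_k ≅ ker(∂_k) / im(∂_{k+1}) we obtain:

  H_2: rank ker ∂_2 − rank ∂_3 = (12 − 12) − 0 = 0, and there is no ∂_3, so H_2 = 0.

H_2 = 0.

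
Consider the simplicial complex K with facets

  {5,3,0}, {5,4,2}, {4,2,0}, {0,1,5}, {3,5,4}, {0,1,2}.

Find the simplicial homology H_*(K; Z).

We work with the vertex ordering 0 < 1 < 2 < 3 < 4 < 5. The simplices of K, each written with vertices in increasing order, are:

  0-simplices (6): [0], [1], [2], [3], [4], [5]
  1-simplices (12): [0,1], [0,2], [0,3], [0,4], [0,5], [1,2], [1,5], [2,4], [2,5], [3,4], [3,5], [4,5]
  2-simplices (6): [0,1,2], [0,1,5], [0,2,4], [0,3,5], [2,4,5], [3,4,5]

so the chain groups are C_0 ≅ Z^6, C_1 ≅ Z^12, C_2 ≅ Z^6.

The boundary map ∂_1: C_1 → C_0 maps an edge to its endpoints' difference, ∂[p,q] = q − p.
As a 6×12 matrix over Z this has rank 5, with invariant factors (1,1,1,1,1).

The boundary map ∂_2: C_2 → C_1 sends each 2-simplex [p,q,r] to [q,r] − [p,r] + [p,q]. For instance
  ∂[2,4,5] = [4,5] − [2,5] + [2,4],
  ∂[0,1,2] = [1,2] − [0,2] + [0,1].
This gives a 12×6 integer matrix of rank 6; reducing to Smith normal form yields diagonal entries (1,1,1,1,1,1).

From H_k ≅ ker(∂_k) / im(∂_{k+1}) we obtain:

  H_0: rank C_0 − rank ∂_1 = 6 − 5 = 1, and the invariant factors of ∂_1 are all 1, so H_0 = Z.
  H_1: rank ker ∂_1 − rank ∂_2 = (12 − 5) − 6 = 1, and the invariant factors of ∂_2 are all 1, so H_1 = Z.
  H_2: rank ker ∂_2 − rank ∂_3 = (6 − 6) − 0 = 0, and there is no ∂_3, so H_2 = 0.

(K is a triangulation of the cylinder S^1 x I.)

H_0 ≅ Z,  H_1 ≅ Z,  H_2 = 0.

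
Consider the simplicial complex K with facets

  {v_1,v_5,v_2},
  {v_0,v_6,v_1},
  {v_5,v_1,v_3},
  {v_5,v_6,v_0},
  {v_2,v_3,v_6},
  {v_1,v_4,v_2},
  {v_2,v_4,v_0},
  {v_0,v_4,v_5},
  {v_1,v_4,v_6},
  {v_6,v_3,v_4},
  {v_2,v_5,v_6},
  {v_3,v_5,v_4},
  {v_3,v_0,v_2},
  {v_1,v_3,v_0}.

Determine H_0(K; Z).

H_0 = Z.

Order the vertices as v_0 < v_1 < v_2 < v_3 < v_4 < v_5 < v_6. Listing each simplex with vertices in this order, K has dimension 2 with simplices:

  0-simplices (7): [v_0], [v_1], [v_2], [v_3], [v_4], [v_5], [v_6]
  1-simplices (21): (21 of them)
  2-simplices (14): (14 of them)

giving chain groups C_0 ≅ Z^7, C_1 ≅ Z^21, C_2 ≅ Z^14.

∂_1: C_1 → C_0 maps an edge to its endpoints' difference, ∂[p,q] = q − p. For instance
  ∂[v_3,v_4] = [v_4] − [v_3].
The 7×21 boundary matrix has rank 6 and Smith normal form diag(1,1,1,1,1,1).

The boundary map ∂_2: C_2 → C_1 acts by ∂[p,q,r] = [q,r] − [p,r] + [p,q]. For instance
  ∂[v_3,v_4,v_6] = [v_4,v_6] − [v_3,v_6] + [v_3,v_4],
  ∂[v_0,v_1,v_3] = [v_1,v_3] − [v_0,v_3] + [v_0,v_1].
This gives a 21×14 integer matrix of rank 13; reducing to Smith normal form yields diagonal entries (1,1,1,1,1,1,1,1,1,1,1,1,1).

From H_k ≅ ker(∂_k) / im(∂_{k+1}) we obtain:

  H_0: rank C_0 − rank ∂_1 = 7 − 6 = 1, and the invariant factors of ∂_1 are all 1, so H_0 = Z.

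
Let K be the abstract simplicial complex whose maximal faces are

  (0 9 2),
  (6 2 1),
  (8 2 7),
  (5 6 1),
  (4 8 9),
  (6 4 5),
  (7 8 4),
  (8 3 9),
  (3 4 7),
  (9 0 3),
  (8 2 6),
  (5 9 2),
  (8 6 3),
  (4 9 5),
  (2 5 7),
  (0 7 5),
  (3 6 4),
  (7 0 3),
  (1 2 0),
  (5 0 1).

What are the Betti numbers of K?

We work with the vertex ordering 0 < 1 < 2 < 3 < 4 < 5 < 6 < 7 < 8 < 9. The simplices of K, each written with vertices in increasing order, are:

  0-simplices (10): [0], [1], [2], [3], [4], [5], [6], [7], [8], [9]
  1-simplices (30): (30 of them)
  2-simplices (20): (20 of them)

Hence C_0 ≅ Z^10, C_1 ≅ Z^30, C_2 ≅ Z^20.

Boundary ∂_1: C_1 → C_0 is given by ∂[p,q] = [q] − [p].
The resulting 10×30 matrix has rank 9, and its Smith normal form has invariant factors (1,1,1,1,1,1,1,1,1).

The boundary map ∂_2: C_2 → C_1 maps a triangle to the signed sum of its edges. For instance
  ∂[2,5,7] = [5,7] − [2,7] + [2,5],
  ∂[4,5,9] = [5,9] − [4,9] + [4,5].
As a 30×20 matrix over Z this has rank 20, with invariant factors (1,1,1,1,1,1,1,1,1,1,1,1,1,1,1,1,1,1,1,2).

Computing H_k = (kernel of ∂_k) / (image of ∂_{k+1}):

  H_0: rank C_0 − rank ∂_1 = 10 − 9 = 1, and the invariant factors of ∂_1 are all 1, so H_0 ≅ Z.
  H_1: rank ker ∂_1 − rank ∂_2 = (30 − 9) − 20 = 1, and ∂_2 has invariant factor 2 > 1, so H_1 ≅ Z ⊕ Z_2.
  H_2: rank ker ∂_2 − rank ∂_3 = (20 − 20) − 0 = 0, and there is no ∂_3, so H_2 ≅ 0.

(K is a triangulation of the Klein bottle.)

Hence the Betti numbers are b_0 = 1, b_1 = 1, b_2 = 0.

b_0 = 1, b_1 = 1, b_2 = 0.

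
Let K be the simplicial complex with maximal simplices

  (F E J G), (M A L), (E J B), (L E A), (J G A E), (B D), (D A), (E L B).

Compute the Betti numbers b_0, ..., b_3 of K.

b_0 = 1, b_1 = 1, b_2 = 0, b_3 = 0.

Take the total order A < B < D < E < F < G < J < L < M on the vertex set. Then K (dimension 3) consists of the simplices:

  0-simplices (9): A, B, D, E, F, G, J, L, M
  1-simplices (18): AD, AE, AG, AJ, AL, AM, BD, BE, BJ, BL, EF, EG, EJ, EL, FG, FJ, GJ, LM
  2-simplices (11): AEG, AEJ, AEL, AGJ, ALM, BEJ, BEL, EFG, EFJ, EGJ, FGJ
  3-simplices (2): AEGJ, EFGJ

so the chain groups are C_0 ≅ Z^9, C_1 ≅ Z^18, C_2 ≅ Z^11, C_3 ≅ Z^2.

∂_1: C_1 → C_0 maps an edge to its endpoints' difference, ∂[p,q] = q − p. For instance
  ∂GJ = J − G.
This gives a 9×18 integer matrix of rank 8; reducing to Smith normal form yields diagonal entries (1,1,1,1,1,1,1,1).

Boundary ∂_2: C_2 → C_1 acts by ∂[p,q,r] = [q,r] − [p,r] + [p,q]. For instance
  ∂EFJ = FJ − EJ + EF,
  ∂AEL = EL − AL + AE.
As a 18×11 matrix over Z this has rank 9, with invariant factors (1,1,1,1,1,1,1,1,1).

∂_3: C_3 → C_2 sends each 3-simplex σ to the alternating sum Σ_i (−1)^i (σ with its i-th vertex removed). For instance
  ∂AEGJ = EGJ − AGJ + AEJ − AEG,
  ∂EFGJ = FGJ − EGJ + EFJ − EFG.
The resulting 11×2 matrix has rank 2, and its Smith normal form has invariant factors (1,1).

Now H_k = ker ∂_k / im ∂_{k+1}, so:

  H_0: rank C_0 − rank ∂_1 = 9 − 8 = 1, and the invariant factors of ∂_1 are all 1, so H_0 ≅ Z.
  H_1: rank ker ∂_1 − rank ∂_2 = (18 − 8) − 9 = 1, and the invariant factors of ∂_2 are all 1, so H_1 ≅ Z.
  H_2: rank ker ∂_2 − rank ∂_3 = (11 − 9) − 2 = 0, and the invariant factors of ∂_3 are all 1, so H_2 ≅ 0.
  H_3: rank ker ∂_3 − rank ∂_4 = (2 − 2) − 0 = 0, and there is no ∂_4, so H_3 ≅ 0.

Hence the Betti numbers are b_0 = 1, b_1 = 1, b_2 = 0, b_3 = 0.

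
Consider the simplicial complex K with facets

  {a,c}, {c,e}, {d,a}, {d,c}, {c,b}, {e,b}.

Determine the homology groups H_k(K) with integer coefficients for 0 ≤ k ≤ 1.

We work with the vertex ordering a < b < c < d < e. The simplices of K, each written with vertices in increasing order, are:

  0-simplices (5): a, b, c, d, e
  1-simplices (6): ac, ad, bc, be, cd, ce

so the chain groups are C_0 ≅ Z^5, C_1 ≅ Z^6.

Boundary ∂_1: C_1 → C_0 maps an edge to its endpoints' difference, ∂[p,q] = q − p.
The resulting 5×6 matrix has rank 4, and its Smith normal form has invariant factors (1,1,1,1).

Computing H_k = (kernel of ∂_k) / (image of ∂_{k+1}):

  H_0: rank C_0 − rank ∂_1 = 5 − 4 = 1, and the invariant factors of ∂_1 are all 1, so H_0 ≅ Z.
  H_1: rank ker ∂_1 − rank ∂_2 = (6 − 4) − 0 = 2, and there is no ∂_2, so H_1 ≅ Z^2.

As a check, the Euler characteristic is 5 − 6 = -1, which agrees with 1 − 2 = -1.
(K is a triangulation of a wedge of 2 circles.)

H_0 ≅ Z,  H_1 ≅ Z^2.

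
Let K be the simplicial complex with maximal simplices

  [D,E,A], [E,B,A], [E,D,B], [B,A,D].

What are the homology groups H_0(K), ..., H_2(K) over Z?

K has 4 vertices, 6 edges, 4 triangles.
rank ∂_0 = 0, rank ∂_1 = 3 ⇒ b_0 = 4 − 0 − 3 = 1; all invariant factors of ∂_1 are 1 so no torsion. So H_0 = Z.
rank ∂_1 = 3, rank ∂_2 = 3 ⇒ b_1 = 6 − 3 − 3 = 0; all invariant factors of ∂_2 are 1 so no torsion. So H_1 = 0.
rank ∂_2 = 3, rank ∂_3 = 0 ⇒ b_2 = 4 − 3 − 0 = 1. So H_2 = Z.

H_0 ≅ Z,  H_1 = 0,  H_2 ≅ Z.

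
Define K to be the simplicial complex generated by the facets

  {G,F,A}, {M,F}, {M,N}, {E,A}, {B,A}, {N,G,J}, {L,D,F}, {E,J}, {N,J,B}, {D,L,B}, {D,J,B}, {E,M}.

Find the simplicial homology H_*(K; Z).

Order the vertices as A < B < D < E < F < G < J < L < M < N. Listing each simplex with vertices in this order, K has dimension 2 with simplices:

  0-simplices (10): A, B, D, E, F, G, J, L, M, N
  1-simplices (20): AB, AE, AF, AG, BD, BJ, BL, BN, DF, DJ, DL, EJ, EM, FG, FL, FM, GJ, GN, JN, MN
  2-simplices (6): AFG, BDJ, BDL, BJN, DFL, GJN

so the chain groups are C_0 ≅ Z^10, C_1 ≅ Z^20, C_2 ≅ Z^6.

The boundary map ∂_1: C_1 → C_0 maps an edge to its endpoints' difference, ∂[p,q] = q − p. For instance
  ∂GJ = J − G.
The 10×20 boundary matrix has rank 9 and Smith normal form diag(1,1,1,1,1,1,1,1,1).

The boundary map ∂_2: C_2 → C_1 sends each 2-simplex [p,q,r] to [q,r] − [p,r] + [p,q]. For instance
  ∂DFL = FL − DL + DF,
  ∂BJN = JN − BN + BJ.
The resulting 20×6 matrix has rank 6, and its Smith normal form has invariant factors (1,1,1,1,1,1).

Reading off H_k = ker ∂_k / im ∂_{k+1}:

  H_0: rank C_0 − rank ∂_1 = 10 − 9 = 1, and the invariant factors of ∂_1 are all 1, so H_0 = Z.
  H_1: rank ker ∂_1 − rank ∂_2 = (20 − 9) − 6 = 5, and the invariant factors of ∂_2 are all 1, so H_1 = Z^5.
  H_2: rank ker ∂_2 − rank ∂_3 = (6 − 6) − 0 = 0, and there is no ∂_3, so H_2 = 0.

As a check, the Euler characteristic is 10 − 20 + 6 = -4, which agrees with 1 − 5 + 0 = -4.

H_0 ≅ Z,  H_1 ≅ Z^5,  H_2 = 0.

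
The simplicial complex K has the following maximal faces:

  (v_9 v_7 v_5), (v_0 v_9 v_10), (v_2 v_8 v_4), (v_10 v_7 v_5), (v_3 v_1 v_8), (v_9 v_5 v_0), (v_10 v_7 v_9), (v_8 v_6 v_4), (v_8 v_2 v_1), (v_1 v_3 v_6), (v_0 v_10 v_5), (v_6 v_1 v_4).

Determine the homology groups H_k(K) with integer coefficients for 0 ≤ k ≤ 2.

H_0 = Z^2,  H_1 = Z,  H_2 = Z.

K has 11 vertices, 21 edges, 12 triangles.
rank ∂_0 = 0, rank ∂_1 = 9 ⇒ b_0 = 11 − 0 − 9 = 2; all invariant factors of ∂_1 are 1 so no torsion. So H_0 = Z^2.
rank ∂_1 = 9, rank ∂_2 = 11 ⇒ b_1 = 21 − 9 − 11 = 1; all invariant factors of ∂_2 are 1 so no torsion. So H_1 = Z.
rank ∂_2 = 11, rank ∂_3 = 0 ⇒ b_2 = 12 − 11 − 0 = 1. So H_2 = Z.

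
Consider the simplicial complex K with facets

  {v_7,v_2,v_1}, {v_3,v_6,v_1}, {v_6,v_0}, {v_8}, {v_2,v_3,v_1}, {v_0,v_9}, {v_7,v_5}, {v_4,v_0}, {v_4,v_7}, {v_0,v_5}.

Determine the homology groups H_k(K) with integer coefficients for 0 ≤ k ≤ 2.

Order the vertices as v_0 < v_1 < v_2 < v_3 < v_4 < v_5 < v_6 < v_7 < v_8 < v_9. Listing each simplex with vertices in this order, K has dimension 2 with simplices:

  0-simplices (10): [v_0], [v_1], [v_2], [v_3], [v_4], [v_5], [v_6], [v_7], [v_8], [v_9]
  1-simplices (13): [v_0,v_4], [v_0,v_5], [v_0,v_6], [v_0,v_9], [v_1,v_2], [v_1,v_3], [v_1,v_6], [v_1,v_7], [v_2,v_3], [v_2,v_7], [v_3,v_6], [v_4,v_7], [v_5,v_7]
  2-simplices (3): [v_1,v_2,v_3], [v_1,v_2,v_7], [v_1,v_3,v_6]

so the chain groups are C_0 ≅ Z^10, C_1 ≅ Z^13, C_2 ≅ Z^3.

∂_1: C_1 → C_0 maps an edge to its endpoints' difference, ∂[p,q] = q − p. For instance
  ∂[v_1,v_6] = [v_6] − [v_1].
The resulting 10×13 matrix has rank 8, and its Smith normal form has invariant factors (1,1,1,1,1,1,1,1).

Boundary ∂_2: C_2 → C_1 maps a triangle to the signed sum of its edges. For instance
  ∂[v_1,v_2,v_7] = [v_2,v_7] − [v_1,v_7] + [v_1,v_2],
  ∂[v_1,v_3,v_6] = [v_3,v_6] − [v_1,v_6] + [v_1,v_3].
As a 13×3 matrix over Z this has rank 3, with invariant factors (1,1,1).

Now H_k = ker ∂_k / im ∂_{k+1}, so:

  H_0: rank C_0 − rank ∂_1 = 10 − 8 = 2, and the invariant factors of ∂_1 are all 1, so H_0 = Z^2.
  H_1: rank ker ∂_1 − rank ∂_2 = (13 − 8) − 3 = 2, and the invariant factors of ∂_2 are all 1, so H_1 = Z^2.
  H_2: rank ker ∂_2 − rank ∂_3 = (3 − 3) − 0 = 0, and there is no ∂_3, so H_2 = 0.

As a check, the Euler characteristic is 10 − 13 + 3 = 0, which agrees with 2 − 2 + 0 = 0.

H_0 = Z^2,  H_1 = Z^2,  H_2 = 0.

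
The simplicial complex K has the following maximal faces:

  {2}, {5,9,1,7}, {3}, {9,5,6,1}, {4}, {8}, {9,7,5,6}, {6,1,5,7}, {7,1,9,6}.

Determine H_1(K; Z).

Fix the vertex order 1 < 2 < 3 < 4 < 5 < 6 < 7 < 8 < 9 and write every simplex with vertices in increasing order. Then dim K = 3 and the simplices of K are:

  0-simplices (9): [1], [2], [3], [4], [5], [6], [7], [8], [9]
  1-simplices (10): [1,5], [1,6], [1,7], [1,9], [5,6], [5,7], [5,9], [6,7], [6,9], [7,9]
  2-simplices (10): [1,5,6], [1,5,7], [1,5,9], [1,6,7], [1,6,9], [1,7,9], [5,6,7], [5,6,9], [5,7,9], [6,7,9]
  3-simplices (5): [1,5,6,7], [1,5,6,9], [1,5,7,9], [1,6,7,9], [5,6,7,9]

Hence C_0 ≅ Z^9, C_1 ≅ Z^10, C_2 ≅ Z^10, C_3 ≅ Z^5.

∂_1: C_1 → C_0 sends each edge [p,q] (with p < q) to q − p. For instance
  ∂[1,5] = [5] − [1].
This gives a 9×10 integer matrix of rank 4; reducing to Smith normal form yields diagonal entries (1,1,1,1).

The boundary map ∂_2: C_2 → C_1 sends each 2-simplex [p,q,r] to [q,r] − [p,r] + [p,q]. For instance
  ∂[1,5,9] = [5,9] − [1,9] + [1,5],
  ∂[1,7,9] = [7,9] − [1,9] + [1,7].
The resulting 10×10 matrix has rank 6, and its Smith normal form has invariant factors (1,1,1,1,1,1).

∂_3: C_3 → C_2 sends each 3-simplex σ to the alternating sum Σ_i (−1)^i (σ with its i-th vertex removed). For instance
  ∂[1,5,7,9] = [5,7,9] − [1,7,9] + [1,5,9] − [1,5,7],
  ∂[1,5,6,9] = [5,6,9] − [1,6,9] + [1,5,9] − [1,5,6].
As a 10×5 matrix over Z this has rank 4, with invariant factors (1,1,1,1).

Now H_k = ker ∂_k / im ∂_{k+1}, so:

  H_1: rank ker ∂_1 − rank ∂_2 = (10 − 4) − 6 = 0, and the invariant factors of ∂_2 are all 1, so H_1 = 0.

H_1 = 0.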